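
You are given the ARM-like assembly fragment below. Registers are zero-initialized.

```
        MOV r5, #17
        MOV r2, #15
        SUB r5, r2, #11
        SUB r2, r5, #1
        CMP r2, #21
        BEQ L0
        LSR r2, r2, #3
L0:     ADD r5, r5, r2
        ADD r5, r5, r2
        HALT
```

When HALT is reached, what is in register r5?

4

MOV r5, #17 → r5=17
MOV r2, #15 → r2=15
SUB r5, r2, #11 → r5=15-11=4
SUB r2, r5, #1 → r2=4-1=3
CMP r2, #21  (cmp 3,21)
BEQ L0: not taken
LSR r2, r2, #3 → r2=3>>3=0
ADD r5, r5, r2 → r5=4+0=4
ADD r5, r5, r2 → r5=4+0=4
halt.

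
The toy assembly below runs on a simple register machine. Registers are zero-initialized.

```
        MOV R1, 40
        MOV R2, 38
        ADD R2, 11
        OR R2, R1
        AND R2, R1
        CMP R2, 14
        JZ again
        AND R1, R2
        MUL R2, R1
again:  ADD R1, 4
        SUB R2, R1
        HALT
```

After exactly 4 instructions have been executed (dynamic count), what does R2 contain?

57

MOV R1, 40 → R1=40
MOV R2, 38 → R2=38
ADD R2, 11 → R2=38+11=49
OR R2, R1 → R2=49|40=57
After step 4: R2 = 57.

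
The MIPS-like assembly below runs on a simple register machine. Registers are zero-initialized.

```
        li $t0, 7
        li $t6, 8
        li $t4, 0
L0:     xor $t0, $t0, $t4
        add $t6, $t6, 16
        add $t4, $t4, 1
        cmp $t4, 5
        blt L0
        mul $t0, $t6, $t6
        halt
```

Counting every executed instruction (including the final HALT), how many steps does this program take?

after li $t0, 7: $t0=7
after li $t6, 8: $t6=8
after li $t4, 0: $t4=0
after xor $t0, $t0, $t4: $t0=7^0=7
after add $t6, $t6, 16: $t6=8+16=24
after add $t4, $t4, 1: $t4=0+1=1
cmp $t4, 5  (cmp 1,5)
blt L0: taken
after xor $t0, $t0, $t4: $t0=7^1=6
after add $t6, $t6, 16: $t6=24+16=40
after add $t4, $t4, 1: $t4=1+1=2
cmp $t4, 5  (cmp 2,5)
blt L0: taken
after xor $t0, $t0, $t4: $t0=6^2=4
after add $t6, $t6, 16: $t6=40+16=56
after add $t4, $t4, 1: $t4=2+1=3
cmp $t4, 5  (cmp 3,5)
blt L0: taken
after xor $t0, $t0, $t4: $t0=4^3=7
after add $t6, $t6, 16: $t6=56+16=72
after add $t4, $t4, 1: $t4=3+1=4
cmp $t4, 5  (cmp 4,5)
blt L0: taken
after xor $t0, $t0, $t4: $t0=7^4=3
after add $t6, $t6, 16: $t6=72+16=88
after add $t4, $t4, 1: $t4=4+1=5
cmp $t4, 5  (cmp 5,5)
blt L0: not taken
after mul $t0, $t6, $t6: $t0=88*88=7744
halt.
Total executed instructions: 30.

30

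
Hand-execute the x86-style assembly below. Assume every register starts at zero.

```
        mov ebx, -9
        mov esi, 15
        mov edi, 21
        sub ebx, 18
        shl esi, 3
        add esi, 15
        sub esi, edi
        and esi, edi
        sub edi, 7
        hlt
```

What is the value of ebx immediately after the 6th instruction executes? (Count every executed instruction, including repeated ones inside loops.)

-27

after mov ebx, -9: ebx=-9
after mov esi, 15: esi=15
after mov edi, 21: edi=21
after sub ebx, 18: ebx=(-9)-18=-27
after shl esi, 3: esi=15<<3=120
after add esi, 15: esi=120+15=135
After step 6: ebx = -27.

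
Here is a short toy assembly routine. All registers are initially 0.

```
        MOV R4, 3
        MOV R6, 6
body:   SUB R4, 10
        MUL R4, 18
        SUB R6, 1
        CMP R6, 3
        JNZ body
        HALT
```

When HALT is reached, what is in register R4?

MOV R4, 3 → R4=3
MOV R6, 6 → R6=6
SUB R4, 10 → R4=3-10=-7
MUL R4, 18 → R4=(-7)*18=-126
SUB R6, 1 → R6=6-1=5
CMP R6, 3  (cmp 5,3)
JNZ body: taken
SUB R4, 10 → R4=(-126)-10=-136
MUL R4, 18 → R4=(-136)*18=-2448
SUB R6, 1 → R6=5-1=4
CMP R6, 3  (cmp 4,3)
JNZ body: taken
SUB R4, 10 → R4=(-2448)-10=-2458
MUL R4, 18 → R4=(-2458)*18=-44244
SUB R6, 1 → R6=4-1=3
CMP R6, 3  (cmp 3,3)
JNZ body: not taken
halt.

-44244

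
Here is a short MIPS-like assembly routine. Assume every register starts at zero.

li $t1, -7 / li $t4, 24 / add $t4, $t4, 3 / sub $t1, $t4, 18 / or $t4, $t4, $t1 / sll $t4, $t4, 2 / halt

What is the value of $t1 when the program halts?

$t1=-7
$t4=24
$t4=24+3=27
$t1=27-18=9
$t4=27|9=27
$t4=27<<2=108
halt.

9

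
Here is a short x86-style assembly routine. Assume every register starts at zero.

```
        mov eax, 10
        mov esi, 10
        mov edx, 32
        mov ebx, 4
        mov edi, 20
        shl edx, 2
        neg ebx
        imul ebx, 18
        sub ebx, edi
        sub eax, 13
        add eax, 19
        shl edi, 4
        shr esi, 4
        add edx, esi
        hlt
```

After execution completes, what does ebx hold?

-92

mov eax, 10 → eax=10
mov esi, 10 → esi=10
mov edx, 32 → edx=32
mov ebx, 4 → ebx=4
mov edi, 20 → edi=20
shl edx, 2 → edx=32<<2=128
neg ebx → ebx=-(4)=-4
imul ebx, 18 → ebx=(-4)*18=-72
sub ebx, edi → ebx=(-72)-20=-92
sub eax, 13 → eax=10-13=-3
add eax, 19 → eax=(-3)+19=16
shl edi, 4 → edi=20<<4=320
shr esi, 4 → esi=10>>4=0
add edx, esi → edx=128+0=128
halt.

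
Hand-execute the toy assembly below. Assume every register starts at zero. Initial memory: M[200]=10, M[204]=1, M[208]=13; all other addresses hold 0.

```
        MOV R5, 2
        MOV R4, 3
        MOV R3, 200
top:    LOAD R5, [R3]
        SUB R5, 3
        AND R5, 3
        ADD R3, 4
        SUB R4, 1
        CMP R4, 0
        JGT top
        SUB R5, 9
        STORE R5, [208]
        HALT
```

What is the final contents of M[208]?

R5=2
R4=3
R3=200
R5=M[200]=10
R5=10-3=7
R5=7&3=3
R3=200+4=204
R4=3-1=2
CMP R4, 0  (cmp 2,0)
JGT top: taken
R5=M[204]=1
R5=1-3=-2
R5=(-2)&3=2
R3=204+4=208
R4=2-1=1
CMP R4, 0  (cmp 1,0)
JGT top: taken
R5=M[208]=13
R5=13-3=10
R5=10&3=2
R3=208+4=212
R4=1-1=0
CMP R4, 0  (cmp 0,0)
JGT top: not taken
R5=2-9=-7
STORE R5, [208] → M[208]=-7
halt.

-7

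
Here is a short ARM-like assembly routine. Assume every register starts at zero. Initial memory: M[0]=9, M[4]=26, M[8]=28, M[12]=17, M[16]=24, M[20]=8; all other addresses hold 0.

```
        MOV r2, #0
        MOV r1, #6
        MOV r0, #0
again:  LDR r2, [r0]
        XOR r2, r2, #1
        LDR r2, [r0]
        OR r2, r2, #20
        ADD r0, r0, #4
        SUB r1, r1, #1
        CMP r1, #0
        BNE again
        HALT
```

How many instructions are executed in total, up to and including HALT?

after MOV r2, #0: r2=0
after MOV r1, #6: r1=6
after MOV r0, #0: r0=0
after LDR r2, [r0]: r2=M[0]=9
after XOR r2, r2, #1: r2=9^1=8
after LDR r2, [r0]: r2=M[0]=9
after OR r2, r2, #20: r2=9|20=29
after ADD r0, r0, #4: r0=0+4=4
after SUB r1, r1, #1: r1=6-1=5
CMP r1, #0  (cmp 5,0)
BNE again: taken
after LDR r2, [r0]: r2=M[4]=26
after XOR r2, r2, #1: r2=26^1=27
after LDR r2, [r0]: r2=M[4]=26
after OR r2, r2, #20: r2=26|20=30
after ADD r0, r0, #4: r0=4+4=8
after SUB r1, r1, #1: r1=5-1=4
CMP r1, #0  (cmp 4,0)
BNE again: taken
after LDR r2, [r0]: r2=M[8]=28
after XOR r2, r2, #1: r2=28^1=29
after LDR r2, [r0]: r2=M[8]=28
after OR r2, r2, #20: r2=28|20=28
after ADD r0, r0, #4: r0=8+4=12
after SUB r1, r1, #1: r1=4-1=3
CMP r1, #0  (cmp 3,0)
BNE again: taken
after LDR r2, [r0]: r2=M[12]=17
after XOR r2, r2, #1: r2=17^1=16
after LDR r2, [r0]: r2=M[12]=17
after OR r2, r2, #20: r2=17|20=21
after ADD r0, r0, #4: r0=12+4=16
after SUB r1, r1, #1: r1=3-1=2
CMP r1, #0  (cmp 2,0)
BNE again: taken
after LDR r2, [r0]: r2=M[16]=24
after XOR r2, r2, #1: r2=24^1=25
after LDR r2, [r0]: r2=M[16]=24
after OR r2, r2, #20: r2=24|20=28
after ADD r0, r0, #4: r0=16+4=20
after SUB r1, r1, #1: r1=2-1=1
CMP r1, #0  (cmp 1,0)
BNE again: taken
after LDR r2, [r0]: r2=M[20]=8
after XOR r2, r2, #1: r2=8^1=9
after LDR r2, [r0]: r2=M[20]=8
after OR r2, r2, #20: r2=8|20=28
after ADD r0, r0, #4: r0=20+4=24
after SUB r1, r1, #1: r1=1-1=0
CMP r1, #0  (cmp 0,0)
BNE again: not taken
halt.
Total executed instructions: 52.

52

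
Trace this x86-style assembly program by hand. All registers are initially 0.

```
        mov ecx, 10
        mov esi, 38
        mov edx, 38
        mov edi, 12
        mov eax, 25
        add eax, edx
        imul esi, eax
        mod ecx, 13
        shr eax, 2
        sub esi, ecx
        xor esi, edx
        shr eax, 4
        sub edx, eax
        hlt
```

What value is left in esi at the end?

2422

after mov ecx, 10: ecx=10
after mov esi, 38: esi=38
after mov edx, 38: edx=38
after mov edi, 12: edi=12
after mov eax, 25: eax=25
after add eax, edx: eax=25+38=63
after imul esi, eax: esi=38*63=2394
after mod ecx, 13: ecx=10%13=10
after shr eax, 2: eax=63>>2=15
after sub esi, ecx: esi=2394-10=2384
after xor esi, edx: esi=2384^38=2422
after shr eax, 4: eax=15>>4=0
after sub edx, eax: edx=38-0=38
halt.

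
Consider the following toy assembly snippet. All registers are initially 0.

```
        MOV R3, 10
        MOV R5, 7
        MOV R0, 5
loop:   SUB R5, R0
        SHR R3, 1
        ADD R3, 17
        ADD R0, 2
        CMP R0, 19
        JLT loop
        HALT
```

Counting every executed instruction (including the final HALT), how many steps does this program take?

46

after MOV R3, 10: R3=10
after MOV R5, 7: R5=7
after MOV R0, 5: R0=5
after SUB R5, R0: R5=7-5=2
after SHR R3, 1: R3=10>>1=5
after ADD R3, 17: R3=5+17=22
after ADD R0, 2: R0=5+2=7
CMP R0, 19  (cmp 7,19)
JLT loop: taken
after SUB R5, R0: R5=2-7=-5
after SHR R3, 1: R3=22>>1=11
after ADD R3, 17: R3=11+17=28
after ADD R0, 2: R0=7+2=9
CMP R0, 19  (cmp 9,19)
JLT loop: taken
after SUB R5, R0: R5=(-5)-9=-14
after SHR R3, 1: R3=28>>1=14
after ADD R3, 17: R3=14+17=31
after ADD R0, 2: R0=9+2=11
CMP R0, 19  (cmp 11,19)
JLT loop: taken
after SUB R5, R0: R5=(-14)-11=-25
after SHR R3, 1: R3=31>>1=15
after ADD R3, 17: R3=15+17=32
after ADD R0, 2: R0=11+2=13
CMP R0, 19  (cmp 13,19)
JLT loop: taken
after SUB R5, R0: R5=(-25)-13=-38
after SHR R3, 1: R3=32>>1=16
after ADD R3, 17: R3=16+17=33
after ADD R0, 2: R0=13+2=15
CMP R0, 19  (cmp 15,19)
JLT loop: taken
after SUB R5, R0: R5=(-38)-15=-53
after SHR R3, 1: R3=33>>1=16
after ADD R3, 17: R3=16+17=33
after ADD R0, 2: R0=15+2=17
CMP R0, 19  (cmp 17,19)
JLT loop: taken
after SUB R5, R0: R5=(-53)-17=-70
after SHR R3, 1: R3=33>>1=16
after ADD R3, 17: R3=16+17=33
after ADD R0, 2: R0=17+2=19
CMP R0, 19  (cmp 19,19)
JLT loop: not taken
halt.
Total executed instructions: 46.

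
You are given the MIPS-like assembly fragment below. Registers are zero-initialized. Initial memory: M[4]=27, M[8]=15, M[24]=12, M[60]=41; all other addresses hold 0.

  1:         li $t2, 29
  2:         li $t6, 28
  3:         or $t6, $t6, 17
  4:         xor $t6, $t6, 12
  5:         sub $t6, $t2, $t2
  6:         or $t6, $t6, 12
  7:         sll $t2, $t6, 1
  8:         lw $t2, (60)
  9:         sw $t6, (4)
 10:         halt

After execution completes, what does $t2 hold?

41

$t2=29
$t6=28
$t6=28|17=29
$t6=29^12=17
$t6=29-29=0
$t6=0|12=12
$t2=12<<1=24
$t2=M[60]=41
sw $t6, (4) → M[4]=12
halt.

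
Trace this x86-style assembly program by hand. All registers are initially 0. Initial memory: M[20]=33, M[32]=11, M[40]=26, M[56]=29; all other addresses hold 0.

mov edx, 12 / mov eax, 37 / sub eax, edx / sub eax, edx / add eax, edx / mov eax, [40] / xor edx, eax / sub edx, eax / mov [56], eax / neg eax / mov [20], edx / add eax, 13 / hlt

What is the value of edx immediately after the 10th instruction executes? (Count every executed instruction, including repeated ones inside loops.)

-4

after mov edx, 12: edx=12
after mov eax, 37: eax=37
after sub eax, edx: eax=37-12=25
after sub eax, edx: eax=25-12=13
after add eax, edx: eax=13+12=25
after mov eax, [40]: eax=M[40]=26
after xor edx, eax: edx=12^26=22
after sub edx, eax: edx=22-26=-4
mov [56], eax → M[56]=26
after neg eax: eax=-(26)=-26
After step 10: edx = -4.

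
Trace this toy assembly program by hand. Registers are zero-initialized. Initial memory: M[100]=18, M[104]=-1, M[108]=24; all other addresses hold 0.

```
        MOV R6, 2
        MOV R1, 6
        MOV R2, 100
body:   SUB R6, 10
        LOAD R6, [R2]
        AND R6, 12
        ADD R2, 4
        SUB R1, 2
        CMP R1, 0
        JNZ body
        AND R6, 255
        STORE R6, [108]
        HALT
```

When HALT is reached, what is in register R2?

R6=2
R1=6
R2=100
R6=2-10=-8
R6=M[100]=18
R6=18&12=0
R2=100+4=104
R1=6-2=4
CMP R1, 0  (cmp 4,0)
JNZ body: taken
R6=0-10=-10
R6=M[104]=-1
R6=(-1)&12=12
R2=104+4=108
R1=4-2=2
CMP R1, 0  (cmp 2,0)
JNZ body: taken
R6=12-10=2
R6=M[108]=24
R6=24&12=8
R2=108+4=112
R1=2-2=0
CMP R1, 0  (cmp 0,0)
JNZ body: not taken
R6=8&255=8
STORE R6, [108] → M[108]=8
halt.

112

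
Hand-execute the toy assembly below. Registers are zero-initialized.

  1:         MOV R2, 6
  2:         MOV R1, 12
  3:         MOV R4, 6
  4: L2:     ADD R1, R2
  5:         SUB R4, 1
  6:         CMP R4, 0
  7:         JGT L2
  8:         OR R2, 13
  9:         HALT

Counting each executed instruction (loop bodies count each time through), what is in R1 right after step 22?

MOV R2, 6 → R2=6
MOV R1, 12 → R1=12
MOV R4, 6 → R4=6
ADD R1, R2 → R1=12+6=18
SUB R4, 1 → R4=6-1=5
CMP R4, 0  (cmp 5,0)
JGT L2: taken
ADD R1, R2 → R1=18+6=24
SUB R4, 1 → R4=5-1=4
CMP R4, 0  (cmp 4,0)
JGT L2: taken
ADD R1, R2 → R1=24+6=30
SUB R4, 1 → R4=4-1=3
CMP R4, 0  (cmp 3,0)
JGT L2: taken
ADD R1, R2 → R1=30+6=36
SUB R4, 1 → R4=3-1=2
CMP R4, 0  (cmp 2,0)
JGT L2: taken
ADD R1, R2 → R1=36+6=42
SUB R4, 1 → R4=2-1=1
CMP R4, 0  (cmp 1,0)
After step 22: R1 = 42.

42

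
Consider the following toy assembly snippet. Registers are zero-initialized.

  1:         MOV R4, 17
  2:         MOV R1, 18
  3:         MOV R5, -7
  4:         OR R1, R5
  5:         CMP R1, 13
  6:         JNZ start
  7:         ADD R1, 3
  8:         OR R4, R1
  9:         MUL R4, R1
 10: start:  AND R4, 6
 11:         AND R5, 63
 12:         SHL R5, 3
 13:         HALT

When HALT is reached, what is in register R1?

-5

MOV R4, 17 → R4=17
MOV R1, 18 → R1=18
MOV R5, -7 → R5=-7
OR R1, R5 → R1=18|(-7)=-5
CMP R1, 13  (cmp -5,13)
JNZ start: taken
AND R4, 6 → R4=17&6=0
AND R5, 63 → R5=(-7)&63=57
SHL R5, 3 → R5=57<<3=456
halt.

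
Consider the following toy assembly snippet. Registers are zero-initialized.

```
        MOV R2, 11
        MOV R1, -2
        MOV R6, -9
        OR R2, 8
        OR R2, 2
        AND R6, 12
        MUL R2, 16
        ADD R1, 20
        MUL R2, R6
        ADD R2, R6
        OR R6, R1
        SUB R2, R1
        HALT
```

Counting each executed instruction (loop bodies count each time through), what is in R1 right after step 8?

MOV R2, 11 → R2=11
MOV R1, -2 → R1=-2
MOV R6, -9 → R6=-9
OR R2, 8 → R2=11|8=11
OR R2, 2 → R2=11|2=11
AND R6, 12 → R6=(-9)&12=4
MUL R2, 16 → R2=11*16=176
ADD R1, 20 → R1=(-2)+20=18
After step 8: R1 = 18.

18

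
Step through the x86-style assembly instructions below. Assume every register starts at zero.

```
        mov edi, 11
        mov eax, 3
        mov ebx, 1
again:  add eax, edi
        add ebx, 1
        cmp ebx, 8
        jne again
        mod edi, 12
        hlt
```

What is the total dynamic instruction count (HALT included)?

33

edi=11
eax=3
ebx=1
eax=3+11=14
ebx=1+1=2
cmp ebx, 8  (cmp 2,8)
jne again: taken
eax=14+11=25
ebx=2+1=3
cmp ebx, 8  (cmp 3,8)
jne again: taken
eax=25+11=36
ebx=3+1=4
cmp ebx, 8  (cmp 4,8)
jne again: taken
eax=36+11=47
ebx=4+1=5
cmp ebx, 8  (cmp 5,8)
jne again: taken
eax=47+11=58
ebx=5+1=6
cmp ebx, 8  (cmp 6,8)
jne again: taken
eax=58+11=69
ebx=6+1=7
cmp ebx, 8  (cmp 7,8)
jne again: taken
eax=69+11=80
ebx=7+1=8
cmp ebx, 8  (cmp 8,8)
jne again: not taken
edi=11%12=11
halt.
Total executed instructions: 33.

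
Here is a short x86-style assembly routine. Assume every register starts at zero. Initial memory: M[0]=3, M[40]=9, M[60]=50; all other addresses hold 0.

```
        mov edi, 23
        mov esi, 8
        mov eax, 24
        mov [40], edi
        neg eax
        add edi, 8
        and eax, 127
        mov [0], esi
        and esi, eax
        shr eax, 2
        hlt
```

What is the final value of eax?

26

mov edi, 23 → edi=23
mov esi, 8 → esi=8
mov eax, 24 → eax=24
mov [40], edi → M[40]=23
neg eax → eax=-(24)=-24
add edi, 8 → edi=23+8=31
and eax, 127 → eax=(-24)&127=104
mov [0], esi → M[0]=8
and esi, eax → esi=8&104=8
shr eax, 2 → eax=104>>2=26
halt.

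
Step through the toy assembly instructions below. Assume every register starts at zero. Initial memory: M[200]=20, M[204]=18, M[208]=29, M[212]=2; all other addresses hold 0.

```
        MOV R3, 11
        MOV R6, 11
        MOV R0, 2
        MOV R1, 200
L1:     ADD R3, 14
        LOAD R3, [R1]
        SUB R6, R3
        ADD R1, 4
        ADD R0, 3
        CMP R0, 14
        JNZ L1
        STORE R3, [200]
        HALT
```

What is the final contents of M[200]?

R3=11
R6=11
R0=2
R1=200
R3=11+14=25
R3=M[200]=20
R6=11-20=-9
R1=200+4=204
R0=2+3=5
CMP R0, 14  (cmp 5,14)
JNZ L1: taken
R3=20+14=34
R3=M[204]=18
R6=(-9)-18=-27
R1=204+4=208
R0=5+3=8
CMP R0, 14  (cmp 8,14)
JNZ L1: taken
R3=18+14=32
R3=M[208]=29
R6=(-27)-29=-56
R1=208+4=212
R0=8+3=11
CMP R0, 14  (cmp 11,14)
JNZ L1: taken
R3=29+14=43
R3=M[212]=2
R6=(-56)-2=-58
R1=212+4=216
R0=11+3=14
CMP R0, 14  (cmp 14,14)
JNZ L1: not taken
STORE R3, [200] → M[200]=2
halt.

2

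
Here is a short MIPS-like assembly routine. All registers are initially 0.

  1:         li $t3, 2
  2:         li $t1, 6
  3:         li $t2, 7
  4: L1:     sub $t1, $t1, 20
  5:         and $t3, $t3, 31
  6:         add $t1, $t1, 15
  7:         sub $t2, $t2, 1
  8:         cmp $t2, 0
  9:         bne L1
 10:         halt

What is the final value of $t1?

-29

after li $t3, 2: $t3=2
after li $t1, 6: $t1=6
after li $t2, 7: $t2=7
after sub $t1, $t1, 20: $t1=6-20=-14
after and $t3, $t3, 31: $t3=2&31=2
after add $t1, $t1, 15: $t1=(-14)+15=1
after sub $t2, $t2, 1: $t2=7-1=6
cmp $t2, 0  (cmp 6,0)
bne L1: taken
after sub $t1, $t1, 20: $t1=1-20=-19
after and $t3, $t3, 31: $t3=2&31=2
after add $t1, $t1, 15: $t1=(-19)+15=-4
after sub $t2, $t2, 1: $t2=6-1=5
cmp $t2, 0  (cmp 5,0)
bne L1: taken
after sub $t1, $t1, 20: $t1=(-4)-20=-24
after and $t3, $t3, 31: $t3=2&31=2
after add $t1, $t1, 15: $t1=(-24)+15=-9
after sub $t2, $t2, 1: $t2=5-1=4
cmp $t2, 0  (cmp 4,0)
bne L1: taken
after sub $t1, $t1, 20: $t1=(-9)-20=-29
after and $t3, $t3, 31: $t3=2&31=2
after add $t1, $t1, 15: $t1=(-29)+15=-14
after sub $t2, $t2, 1: $t2=4-1=3
cmp $t2, 0  (cmp 3,0)
bne L1: taken
after sub $t1, $t1, 20: $t1=(-14)-20=-34
after and $t3, $t3, 31: $t3=2&31=2
after add $t1, $t1, 15: $t1=(-34)+15=-19
after sub $t2, $t2, 1: $t2=3-1=2
cmp $t2, 0  (cmp 2,0)
bne L1: taken
after sub $t1, $t1, 20: $t1=(-19)-20=-39
after and $t3, $t3, 31: $t3=2&31=2
after add $t1, $t1, 15: $t1=(-39)+15=-24
after sub $t2, $t2, 1: $t2=2-1=1
cmp $t2, 0  (cmp 1,0)
bne L1: taken
after sub $t1, $t1, 20: $t1=(-24)-20=-44
after and $t3, $t3, 31: $t3=2&31=2
after add $t1, $t1, 15: $t1=(-44)+15=-29
after sub $t2, $t2, 1: $t2=1-1=0
cmp $t2, 0  (cmp 0,0)
bne L1: not taken
halt.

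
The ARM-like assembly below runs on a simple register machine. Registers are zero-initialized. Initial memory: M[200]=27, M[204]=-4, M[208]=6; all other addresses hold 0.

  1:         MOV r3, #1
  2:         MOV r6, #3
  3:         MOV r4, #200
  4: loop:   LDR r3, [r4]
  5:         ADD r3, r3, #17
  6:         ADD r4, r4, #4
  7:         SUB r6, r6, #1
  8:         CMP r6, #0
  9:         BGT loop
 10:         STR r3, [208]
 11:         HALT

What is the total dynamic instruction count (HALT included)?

23

MOV r3, #1 → r3=1
MOV r6, #3 → r6=3
MOV r4, #200 → r4=200
LDR r3, [r4] → r3=M[200]=27
ADD r3, r3, #17 → r3=27+17=44
ADD r4, r4, #4 → r4=200+4=204
SUB r6, r6, #1 → r6=3-1=2
CMP r6, #0  (cmp 2,0)
BGT loop: taken
LDR r3, [r4] → r3=M[204]=-4
ADD r3, r3, #17 → r3=(-4)+17=13
ADD r4, r4, #4 → r4=204+4=208
SUB r6, r6, #1 → r6=2-1=1
CMP r6, #0  (cmp 1,0)
BGT loop: taken
LDR r3, [r4] → r3=M[208]=6
ADD r3, r3, #17 → r3=6+17=23
ADD r4, r4, #4 → r4=208+4=212
SUB r6, r6, #1 → r6=1-1=0
CMP r6, #0  (cmp 0,0)
BGT loop: not taken
STR r3, [208] → M[208]=23
halt.
Total executed instructions: 23.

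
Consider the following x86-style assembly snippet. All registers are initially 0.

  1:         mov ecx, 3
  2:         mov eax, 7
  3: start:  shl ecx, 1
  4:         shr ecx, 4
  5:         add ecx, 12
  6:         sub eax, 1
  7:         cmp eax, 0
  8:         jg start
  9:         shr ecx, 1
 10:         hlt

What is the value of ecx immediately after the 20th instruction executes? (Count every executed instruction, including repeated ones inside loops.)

after mov ecx, 3: ecx=3
after mov eax, 7: eax=7
after shl ecx, 1: ecx=3<<1=6
after shr ecx, 4: ecx=6>>4=0
after add ecx, 12: ecx=0+12=12
after sub eax, 1: eax=7-1=6
cmp eax, 0  (cmp 6,0)
jg start: taken
after shl ecx, 1: ecx=12<<1=24
after shr ecx, 4: ecx=24>>4=1
after add ecx, 12: ecx=1+12=13
after sub eax, 1: eax=6-1=5
cmp eax, 0  (cmp 5,0)
jg start: taken
after shl ecx, 1: ecx=13<<1=26
after shr ecx, 4: ecx=26>>4=1
after add ecx, 12: ecx=1+12=13
after sub eax, 1: eax=5-1=4
cmp eax, 0  (cmp 4,0)
jg start: taken
After step 20: ecx = 13.

13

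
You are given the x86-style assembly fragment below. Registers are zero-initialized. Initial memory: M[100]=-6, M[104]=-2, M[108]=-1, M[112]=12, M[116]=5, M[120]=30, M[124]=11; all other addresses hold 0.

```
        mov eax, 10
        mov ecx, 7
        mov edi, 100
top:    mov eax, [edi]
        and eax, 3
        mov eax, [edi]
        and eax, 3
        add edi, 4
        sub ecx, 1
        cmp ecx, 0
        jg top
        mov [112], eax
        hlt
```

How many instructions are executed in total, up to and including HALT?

61

eax=10
ecx=7
edi=100
eax=M[100]=-6
eax=(-6)&3=2
eax=M[100]=-6
eax=(-6)&3=2
edi=100+4=104
ecx=7-1=6
cmp ecx, 0  (cmp 6,0)
jg top: taken
eax=M[104]=-2
eax=(-2)&3=2
eax=M[104]=-2
eax=(-2)&3=2
edi=104+4=108
ecx=6-1=5
cmp ecx, 0  (cmp 5,0)
jg top: taken
eax=M[108]=-1
eax=(-1)&3=3
eax=M[108]=-1
eax=(-1)&3=3
edi=108+4=112
ecx=5-1=4
cmp ecx, 0  (cmp 4,0)
jg top: taken
eax=M[112]=12
eax=12&3=0
eax=M[112]=12
eax=12&3=0
edi=112+4=116
ecx=4-1=3
cmp ecx, 0  (cmp 3,0)
jg top: taken
eax=M[116]=5
eax=5&3=1
eax=M[116]=5
eax=5&3=1
edi=116+4=120
ecx=3-1=2
cmp ecx, 0  (cmp 2,0)
jg top: taken
eax=M[120]=30
eax=30&3=2
eax=M[120]=30
eax=30&3=2
edi=120+4=124
ecx=2-1=1
cmp ecx, 0  (cmp 1,0)
jg top: taken
eax=M[124]=11
eax=11&3=3
eax=M[124]=11
eax=11&3=3
edi=124+4=128
ecx=1-1=0
cmp ecx, 0  (cmp 0,0)
jg top: not taken
mov [112], eax → M[112]=3
halt.
Total executed instructions: 61.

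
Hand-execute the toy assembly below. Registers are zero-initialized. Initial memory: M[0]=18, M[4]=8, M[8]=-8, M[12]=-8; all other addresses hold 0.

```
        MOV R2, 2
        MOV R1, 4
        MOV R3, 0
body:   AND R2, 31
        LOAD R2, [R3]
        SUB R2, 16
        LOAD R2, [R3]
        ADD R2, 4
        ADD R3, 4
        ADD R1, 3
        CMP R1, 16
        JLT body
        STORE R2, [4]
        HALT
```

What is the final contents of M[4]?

MOV R2, 2 → R2=2
MOV R1, 4 → R1=4
MOV R3, 0 → R3=0
AND R2, 31 → R2=2&31=2
LOAD R2, [R3] → R2=M[0]=18
SUB R2, 16 → R2=18-16=2
LOAD R2, [R3] → R2=M[0]=18
ADD R2, 4 → R2=18+4=22
ADD R3, 4 → R3=0+4=4
ADD R1, 3 → R1=4+3=7
CMP R1, 16  (cmp 7,16)
JLT body: taken
AND R2, 31 → R2=22&31=22
LOAD R2, [R3] → R2=M[4]=8
SUB R2, 16 → R2=8-16=-8
LOAD R2, [R3] → R2=M[4]=8
ADD R2, 4 → R2=8+4=12
ADD R3, 4 → R3=4+4=8
ADD R1, 3 → R1=7+3=10
CMP R1, 16  (cmp 10,16)
JLT body: taken
AND R2, 31 → R2=12&31=12
LOAD R2, [R3] → R2=M[8]=-8
SUB R2, 16 → R2=(-8)-16=-24
LOAD R2, [R3] → R2=M[8]=-8
ADD R2, 4 → R2=(-8)+4=-4
ADD R3, 4 → R3=8+4=12
ADD R1, 3 → R1=10+3=13
CMP R1, 16  (cmp 13,16)
JLT body: taken
AND R2, 31 → R2=(-4)&31=28
LOAD R2, [R3] → R2=M[12]=-8
SUB R2, 16 → R2=(-8)-16=-24
LOAD R2, [R3] → R2=M[12]=-8
ADD R2, 4 → R2=(-8)+4=-4
ADD R3, 4 → R3=12+4=16
ADD R1, 3 → R1=13+3=16
CMP R1, 16  (cmp 16,16)
JLT body: not taken
STORE R2, [4] → M[4]=-4
halt.

-4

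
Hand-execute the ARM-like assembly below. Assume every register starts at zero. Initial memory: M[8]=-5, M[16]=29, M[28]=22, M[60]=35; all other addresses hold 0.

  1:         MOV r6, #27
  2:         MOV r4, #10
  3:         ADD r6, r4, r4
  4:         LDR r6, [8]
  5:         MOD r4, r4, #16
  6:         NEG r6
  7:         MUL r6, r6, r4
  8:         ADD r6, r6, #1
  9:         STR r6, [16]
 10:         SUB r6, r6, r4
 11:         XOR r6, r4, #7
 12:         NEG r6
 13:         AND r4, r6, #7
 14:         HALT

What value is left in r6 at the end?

MOV r6, #27 → r6=27
MOV r4, #10 → r4=10
ADD r6, r4, r4 → r6=10+10=20
LDR r6, [8] → r6=M[8]=-5
MOD r4, r4, #16 → r4=10%16=10
NEG r6 → r6=-(-5)=5
MUL r6, r6, r4 → r6=5*10=50
ADD r6, r6, #1 → r6=50+1=51
STR r6, [16] → M[16]=51
SUB r6, r6, r4 → r6=51-10=41
XOR r6, r4, #7 → r6=10^7=13
NEG r6 → r6=-(13)=-13
AND r4, r6, #7 → r4=(-13)&7=3
halt.

-13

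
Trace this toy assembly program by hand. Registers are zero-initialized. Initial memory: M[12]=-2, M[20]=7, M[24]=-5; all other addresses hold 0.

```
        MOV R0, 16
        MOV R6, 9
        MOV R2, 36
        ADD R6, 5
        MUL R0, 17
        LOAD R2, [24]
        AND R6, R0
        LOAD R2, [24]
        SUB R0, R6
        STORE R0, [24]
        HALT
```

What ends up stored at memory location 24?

272

R0=16
R6=9
R2=36
R6=9+5=14
R0=16*17=272
R2=M[24]=-5
R6=14&272=0
R2=M[24]=-5
R0=272-0=272
STORE R0, [24] → M[24]=272
halt.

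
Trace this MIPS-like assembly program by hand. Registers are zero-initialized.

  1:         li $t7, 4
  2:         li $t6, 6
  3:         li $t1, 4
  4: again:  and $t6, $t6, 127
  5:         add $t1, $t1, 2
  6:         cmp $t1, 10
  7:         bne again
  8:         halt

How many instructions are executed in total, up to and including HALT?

after li $t7, 4: $t7=4
after li $t6, 6: $t6=6
after li $t1, 4: $t1=4
after and $t6, $t6, 127: $t6=6&127=6
after add $t1, $t1, 2: $t1=4+2=6
cmp $t1, 10  (cmp 6,10)
bne again: taken
after and $t6, $t6, 127: $t6=6&127=6
after add $t1, $t1, 2: $t1=6+2=8
cmp $t1, 10  (cmp 8,10)
bne again: taken
after and $t6, $t6, 127: $t6=6&127=6
after add $t1, $t1, 2: $t1=8+2=10
cmp $t1, 10  (cmp 10,10)
bne again: not taken
halt.
Total executed instructions: 16.

16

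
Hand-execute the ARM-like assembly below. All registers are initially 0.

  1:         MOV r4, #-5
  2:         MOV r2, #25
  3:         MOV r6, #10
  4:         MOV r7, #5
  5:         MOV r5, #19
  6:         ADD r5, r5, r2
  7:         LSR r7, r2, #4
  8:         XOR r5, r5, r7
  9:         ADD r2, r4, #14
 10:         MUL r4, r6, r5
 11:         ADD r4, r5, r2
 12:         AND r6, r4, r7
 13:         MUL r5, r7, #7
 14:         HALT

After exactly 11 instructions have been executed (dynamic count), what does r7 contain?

1

MOV r4, #-5 → r4=-5
MOV r2, #25 → r2=25
MOV r6, #10 → r6=10
MOV r7, #5 → r7=5
MOV r5, #19 → r5=19
ADD r5, r5, r2 → r5=19+25=44
LSR r7, r2, #4 → r7=25>>4=1
XOR r5, r5, r7 → r5=44^1=45
ADD r2, r4, #14 → r2=(-5)+14=9
MUL r4, r6, r5 → r4=10*45=450
ADD r4, r5, r2 → r4=45+9=54
After step 11: r7 = 1.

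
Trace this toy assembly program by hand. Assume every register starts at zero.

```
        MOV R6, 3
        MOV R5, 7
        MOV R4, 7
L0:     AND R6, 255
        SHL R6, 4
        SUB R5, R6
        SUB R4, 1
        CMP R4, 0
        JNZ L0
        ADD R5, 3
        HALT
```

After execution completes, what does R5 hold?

after MOV R6, 3: R6=3
after MOV R5, 7: R5=7
after MOV R4, 7: R4=7
after AND R6, 255: R6=3&255=3
after SHL R6, 4: R6=3<<4=48
after SUB R5, R6: R5=7-48=-41
after SUB R4, 1: R4=7-1=6
CMP R4, 0  (cmp 6,0)
JNZ L0: taken
after AND R6, 255: R6=48&255=48
after SHL R6, 4: R6=48<<4=768
after SUB R5, R6: R5=(-41)-768=-809
after SUB R4, 1: R4=6-1=5
CMP R4, 0  (cmp 5,0)
JNZ L0: taken
after AND R6, 255: R6=768&255=0
after SHL R6, 4: R6=0<<4=0
after SUB R5, R6: R5=(-809)-0=-809
after SUB R4, 1: R4=5-1=4
CMP R4, 0  (cmp 4,0)
JNZ L0: taken
after AND R6, 255: R6=0&255=0
after SHL R6, 4: R6=0<<4=0
after SUB R5, R6: R5=(-809)-0=-809
after SUB R4, 1: R4=4-1=3
CMP R4, 0  (cmp 3,0)
JNZ L0: taken
after AND R6, 255: R6=0&255=0
after SHL R6, 4: R6=0<<4=0
after SUB R5, R6: R5=(-809)-0=-809
after SUB R4, 1: R4=3-1=2
CMP R4, 0  (cmp 2,0)
JNZ L0: taken
after AND R6, 255: R6=0&255=0
after SHL R6, 4: R6=0<<4=0
after SUB R5, R6: R5=(-809)-0=-809
after SUB R4, 1: R4=2-1=1
CMP R4, 0  (cmp 1,0)
JNZ L0: taken
after AND R6, 255: R6=0&255=0
after SHL R6, 4: R6=0<<4=0
after SUB R5, R6: R5=(-809)-0=-809
after SUB R4, 1: R4=1-1=0
CMP R4, 0  (cmp 0,0)
JNZ L0: not taken
after ADD R5, 3: R5=(-809)+3=-806
halt.

-806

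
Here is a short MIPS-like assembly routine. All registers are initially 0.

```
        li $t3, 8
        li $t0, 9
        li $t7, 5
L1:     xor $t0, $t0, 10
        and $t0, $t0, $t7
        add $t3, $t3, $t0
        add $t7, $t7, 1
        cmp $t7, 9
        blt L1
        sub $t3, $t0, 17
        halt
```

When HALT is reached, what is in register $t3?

-9

li $t3, 8 → $t3=8
li $t0, 9 → $t0=9
li $t7, 5 → $t7=5
xor $t0, $t0, 10 → $t0=9^10=3
and $t0, $t0, $t7 → $t0=3&5=1
add $t3, $t3, $t0 → $t3=8+1=9
add $t7, $t7, 1 → $t7=5+1=6
cmp $t7, 9  (cmp 6,9)
blt L1: taken
xor $t0, $t0, 10 → $t0=1^10=11
and $t0, $t0, $t7 → $t0=11&6=2
add $t3, $t3, $t0 → $t3=9+2=11
add $t7, $t7, 1 → $t7=6+1=7
cmp $t7, 9  (cmp 7,9)
blt L1: taken
xor $t0, $t0, 10 → $t0=2^10=8
and $t0, $t0, $t7 → $t0=8&7=0
add $t3, $t3, $t0 → $t3=11+0=11
add $t7, $t7, 1 → $t7=7+1=8
cmp $t7, 9  (cmp 8,9)
blt L1: taken
xor $t0, $t0, 10 → $t0=0^10=10
and $t0, $t0, $t7 → $t0=10&8=8
add $t3, $t3, $t0 → $t3=11+8=19
add $t7, $t7, 1 → $t7=8+1=9
cmp $t7, 9  (cmp 9,9)
blt L1: not taken
sub $t3, $t0, 17 → $t3=8-17=-9
halt.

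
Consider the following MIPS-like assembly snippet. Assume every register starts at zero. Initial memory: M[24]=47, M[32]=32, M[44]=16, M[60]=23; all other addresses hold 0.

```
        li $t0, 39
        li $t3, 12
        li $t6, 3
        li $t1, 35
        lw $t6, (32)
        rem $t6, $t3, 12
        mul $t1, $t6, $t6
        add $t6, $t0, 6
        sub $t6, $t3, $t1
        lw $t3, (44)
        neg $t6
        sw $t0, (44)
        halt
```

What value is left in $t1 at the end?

after li $t0, 39: $t0=39
after li $t3, 12: $t3=12
after li $t6, 3: $t6=3
after li $t1, 35: $t1=35
after lw $t6, (32): $t6=M[32]=32
after rem $t6, $t3, 12: $t6=12%12=0
after mul $t1, $t6, $t6: $t1=0*0=0
after add $t6, $t0, 6: $t6=39+6=45
after sub $t6, $t3, $t1: $t6=12-0=12
after lw $t3, (44): $t3=M[44]=16
after neg $t6: $t6=-(12)=-12
sw $t0, (44) → M[44]=39
halt.

0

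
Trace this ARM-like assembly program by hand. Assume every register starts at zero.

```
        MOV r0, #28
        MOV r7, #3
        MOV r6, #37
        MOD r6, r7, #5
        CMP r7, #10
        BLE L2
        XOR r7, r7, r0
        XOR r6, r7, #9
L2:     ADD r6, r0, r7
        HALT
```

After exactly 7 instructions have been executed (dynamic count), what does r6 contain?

r0=28
r7=3
r6=37
r6=3%5=3
CMP r7, #10  (cmp 3,10)
BLE L2: taken
r6=28+3=31
After step 7: r6 = 31.

31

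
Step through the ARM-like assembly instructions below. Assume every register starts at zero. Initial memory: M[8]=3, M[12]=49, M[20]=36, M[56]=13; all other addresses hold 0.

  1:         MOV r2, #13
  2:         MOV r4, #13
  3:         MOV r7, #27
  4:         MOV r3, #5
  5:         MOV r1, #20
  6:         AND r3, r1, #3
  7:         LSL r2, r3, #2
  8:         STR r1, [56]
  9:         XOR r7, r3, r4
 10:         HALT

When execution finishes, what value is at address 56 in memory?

r2=13
r4=13
r7=27
r3=5
r1=20
r3=20&3=0
r2=0<<2=0
STR r1, [56] → M[56]=20
r7=0^13=13
halt.

20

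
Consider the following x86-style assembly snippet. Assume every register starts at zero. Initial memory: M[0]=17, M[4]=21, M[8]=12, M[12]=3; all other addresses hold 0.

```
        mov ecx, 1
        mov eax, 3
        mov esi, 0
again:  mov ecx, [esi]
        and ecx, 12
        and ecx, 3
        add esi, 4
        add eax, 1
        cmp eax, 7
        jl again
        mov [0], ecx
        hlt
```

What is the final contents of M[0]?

0

ecx=1
eax=3
esi=0
ecx=M[0]=17
ecx=17&12=0
ecx=0&3=0
esi=0+4=4
eax=3+1=4
cmp eax, 7  (cmp 4,7)
jl again: taken
ecx=M[4]=21
ecx=21&12=4
ecx=4&3=0
esi=4+4=8
eax=4+1=5
cmp eax, 7  (cmp 5,7)
jl again: taken
ecx=M[8]=12
ecx=12&12=12
ecx=12&3=0
esi=8+4=12
eax=5+1=6
cmp eax, 7  (cmp 6,7)
jl again: taken
ecx=M[12]=3
ecx=3&12=0
ecx=0&3=0
esi=12+4=16
eax=6+1=7
cmp eax, 7  (cmp 7,7)
jl again: not taken
mov [0], ecx → M[0]=0
halt.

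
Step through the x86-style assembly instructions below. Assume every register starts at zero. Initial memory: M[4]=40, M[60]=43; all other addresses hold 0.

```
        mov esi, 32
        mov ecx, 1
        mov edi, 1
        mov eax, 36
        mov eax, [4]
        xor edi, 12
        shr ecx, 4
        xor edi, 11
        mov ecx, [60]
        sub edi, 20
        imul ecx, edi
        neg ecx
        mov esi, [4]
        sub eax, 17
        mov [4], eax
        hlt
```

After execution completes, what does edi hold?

-14

after mov esi, 32: esi=32
after mov ecx, 1: ecx=1
after mov edi, 1: edi=1
after mov eax, 36: eax=36
after mov eax, [4]: eax=M[4]=40
after xor edi, 12: edi=1^12=13
after shr ecx, 4: ecx=1>>4=0
after xor edi, 11: edi=13^11=6
after mov ecx, [60]: ecx=M[60]=43
after sub edi, 20: edi=6-20=-14
after imul ecx, edi: ecx=43*(-14)=-602
after neg ecx: ecx=-(-602)=602
after mov esi, [4]: esi=M[4]=40
after sub eax, 17: eax=40-17=23
mov [4], eax → M[4]=23
halt.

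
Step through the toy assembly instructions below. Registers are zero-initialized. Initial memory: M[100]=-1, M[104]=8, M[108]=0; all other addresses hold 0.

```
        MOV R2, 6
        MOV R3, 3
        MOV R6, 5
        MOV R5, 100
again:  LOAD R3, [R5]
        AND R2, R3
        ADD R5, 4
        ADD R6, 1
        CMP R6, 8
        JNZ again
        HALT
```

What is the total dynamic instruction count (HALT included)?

23

R2=6
R3=3
R6=5
R5=100
R3=M[100]=-1
R2=6&(-1)=6
R5=100+4=104
R6=5+1=6
CMP R6, 8  (cmp 6,8)
JNZ again: taken
R3=M[104]=8
R2=6&8=0
R5=104+4=108
R6=6+1=7
CMP R6, 8  (cmp 7,8)
JNZ again: taken
R3=M[108]=0
R2=0&0=0
R5=108+4=112
R6=7+1=8
CMP R6, 8  (cmp 8,8)
JNZ again: not taken
halt.
Total executed instructions: 23.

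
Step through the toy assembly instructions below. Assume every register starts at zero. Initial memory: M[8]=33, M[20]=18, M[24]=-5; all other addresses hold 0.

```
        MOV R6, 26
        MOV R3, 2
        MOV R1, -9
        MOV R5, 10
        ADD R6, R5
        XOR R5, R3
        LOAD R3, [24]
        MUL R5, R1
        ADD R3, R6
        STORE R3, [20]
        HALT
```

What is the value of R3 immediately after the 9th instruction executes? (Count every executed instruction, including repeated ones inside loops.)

R6=26
R3=2
R1=-9
R5=10
R6=26+10=36
R5=10^2=8
R3=M[24]=-5
R5=8*(-9)=-72
R3=(-5)+36=31
After step 9: R3 = 31.

31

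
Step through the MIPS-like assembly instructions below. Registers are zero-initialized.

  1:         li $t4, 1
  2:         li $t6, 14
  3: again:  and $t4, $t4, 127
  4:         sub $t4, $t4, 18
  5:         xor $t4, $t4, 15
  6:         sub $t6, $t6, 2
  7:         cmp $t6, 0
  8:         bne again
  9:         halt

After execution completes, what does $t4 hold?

32

$t4=1
$t6=14
$t4=1&127=1
$t4=1-18=-17
$t4=(-17)^15=-32
$t6=14-2=12
cmp $t6, 0  (cmp 12,0)
bne again: taken
$t4=(-32)&127=96
$t4=96-18=78
$t4=78^15=65
$t6=12-2=10
cmp $t6, 0  (cmp 10,0)
bne again: taken
$t4=65&127=65
$t4=65-18=47
$t4=47^15=32
$t6=10-2=8
cmp $t6, 0  (cmp 8,0)
bne again: taken
$t4=32&127=32
$t4=32-18=14
$t4=14^15=1
$t6=8-2=6
cmp $t6, 0  (cmp 6,0)
bne again: taken
$t4=1&127=1
$t4=1-18=-17
$t4=(-17)^15=-32
$t6=6-2=4
cmp $t6, 0  (cmp 4,0)
bne again: taken
$t4=(-32)&127=96
$t4=96-18=78
$t4=78^15=65
$t6=4-2=2
cmp $t6, 0  (cmp 2,0)
bne again: taken
$t4=65&127=65
$t4=65-18=47
$t4=47^15=32
$t6=2-2=0
cmp $t6, 0  (cmp 0,0)
bne again: not taken
halt.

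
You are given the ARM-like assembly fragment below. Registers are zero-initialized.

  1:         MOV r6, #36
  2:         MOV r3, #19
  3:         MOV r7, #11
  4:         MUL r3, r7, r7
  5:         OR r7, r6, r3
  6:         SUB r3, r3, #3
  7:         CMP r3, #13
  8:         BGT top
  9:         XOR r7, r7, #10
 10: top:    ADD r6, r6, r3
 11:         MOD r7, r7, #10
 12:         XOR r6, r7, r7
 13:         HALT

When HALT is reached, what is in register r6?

MOV r6, #36 → r6=36
MOV r3, #19 → r3=19
MOV r7, #11 → r7=11
MUL r3, r7, r7 → r3=11*11=121
OR r7, r6, r3 → r7=36|121=125
SUB r3, r3, #3 → r3=121-3=118
CMP r3, #13  (cmp 118,13)
BGT top: taken
ADD r6, r6, r3 → r6=36+118=154
MOD r7, r7, #10 → r7=125%10=5
XOR r6, r7, r7 → r6=5^5=0
halt.

0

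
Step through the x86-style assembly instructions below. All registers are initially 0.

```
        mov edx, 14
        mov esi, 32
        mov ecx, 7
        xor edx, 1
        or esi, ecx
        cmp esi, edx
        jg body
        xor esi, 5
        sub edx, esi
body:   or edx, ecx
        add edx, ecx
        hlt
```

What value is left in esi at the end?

after mov edx, 14: edx=14
after mov esi, 32: esi=32
after mov ecx, 7: ecx=7
after xor edx, 1: edx=14^1=15
after or esi, ecx: esi=32|7=39
cmp esi, edx  (cmp 39,15)
jg body: taken
after or edx, ecx: edx=15|7=15
after add edx, ecx: edx=15+7=22
halt.

39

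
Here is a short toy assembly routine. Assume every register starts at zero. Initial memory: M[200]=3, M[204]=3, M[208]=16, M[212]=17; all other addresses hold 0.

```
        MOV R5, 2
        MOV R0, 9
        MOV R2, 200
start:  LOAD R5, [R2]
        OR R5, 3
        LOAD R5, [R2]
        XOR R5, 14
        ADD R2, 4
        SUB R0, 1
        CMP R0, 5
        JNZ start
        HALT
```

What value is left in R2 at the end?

216

R5=2
R0=9
R2=200
R5=M[200]=3
R5=3|3=3
R5=M[200]=3
R5=3^14=13
R2=200+4=204
R0=9-1=8
CMP R0, 5  (cmp 8,5)
JNZ start: taken
R5=M[204]=3
R5=3|3=3
R5=M[204]=3
R5=3^14=13
R2=204+4=208
R0=8-1=7
CMP R0, 5  (cmp 7,5)
JNZ start: taken
R5=M[208]=16
R5=16|3=19
R5=M[208]=16
R5=16^14=30
R2=208+4=212
R0=7-1=6
CMP R0, 5  (cmp 6,5)
JNZ start: taken
R5=M[212]=17
R5=17|3=19
R5=M[212]=17
R5=17^14=31
R2=212+4=216
R0=6-1=5
CMP R0, 5  (cmp 5,5)
JNZ start: not taken
halt.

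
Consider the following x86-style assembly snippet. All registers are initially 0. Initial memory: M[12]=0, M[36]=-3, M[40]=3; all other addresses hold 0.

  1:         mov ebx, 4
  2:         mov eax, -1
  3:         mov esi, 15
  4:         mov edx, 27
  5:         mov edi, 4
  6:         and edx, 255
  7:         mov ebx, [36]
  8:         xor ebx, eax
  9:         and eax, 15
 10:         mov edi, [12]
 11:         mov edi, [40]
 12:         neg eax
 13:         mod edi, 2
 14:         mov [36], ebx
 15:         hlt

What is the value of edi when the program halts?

ebx=4
eax=-1
esi=15
edx=27
edi=4
edx=27&255=27
ebx=M[36]=-3
ebx=(-3)^(-1)=2
eax=(-1)&15=15
edi=M[12]=0
edi=M[40]=3
eax=-(15)=-15
edi=3%2=1
mov [36], ebx → M[36]=2
halt.

1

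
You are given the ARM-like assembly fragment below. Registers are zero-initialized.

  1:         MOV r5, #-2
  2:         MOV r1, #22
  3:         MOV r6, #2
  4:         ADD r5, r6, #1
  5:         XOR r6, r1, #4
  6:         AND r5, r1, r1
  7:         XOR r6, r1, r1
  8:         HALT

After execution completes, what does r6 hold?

0

r5=-2
r1=22
r6=2
r5=2+1=3
r6=22^4=18
r5=22&22=22
r6=22^22=0
halt.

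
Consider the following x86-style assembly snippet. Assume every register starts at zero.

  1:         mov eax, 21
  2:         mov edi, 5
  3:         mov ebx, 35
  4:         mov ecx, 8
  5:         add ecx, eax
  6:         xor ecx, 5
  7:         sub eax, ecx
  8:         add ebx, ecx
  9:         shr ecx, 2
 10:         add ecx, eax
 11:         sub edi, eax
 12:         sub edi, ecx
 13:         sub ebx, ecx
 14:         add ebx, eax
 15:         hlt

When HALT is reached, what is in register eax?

-3

after mov eax, 21: eax=21
after mov edi, 5: edi=5
after mov ebx, 35: ebx=35
after mov ecx, 8: ecx=8
after add ecx, eax: ecx=8+21=29
after xor ecx, 5: ecx=29^5=24
after sub eax, ecx: eax=21-24=-3
after add ebx, ecx: ebx=35+24=59
after shr ecx, 2: ecx=24>>2=6
after add ecx, eax: ecx=6+(-3)=3
after sub edi, eax: edi=5-(-3)=8
after sub edi, ecx: edi=8-3=5
after sub ebx, ecx: ebx=59-3=56
after add ebx, eax: ebx=56+(-3)=53
halt.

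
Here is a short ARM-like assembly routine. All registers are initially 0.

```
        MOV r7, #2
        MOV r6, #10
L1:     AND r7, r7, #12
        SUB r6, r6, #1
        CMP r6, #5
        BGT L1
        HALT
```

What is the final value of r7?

MOV r7, #2 → r7=2
MOV r6, #10 → r6=10
AND r7, r7, #12 → r7=2&12=0
SUB r6, r6, #1 → r6=10-1=9
CMP r6, #5  (cmp 9,5)
BGT L1: taken
AND r7, r7, #12 → r7=0&12=0
SUB r6, r6, #1 → r6=9-1=8
CMP r6, #5  (cmp 8,5)
BGT L1: taken
AND r7, r7, #12 → r7=0&12=0
SUB r6, r6, #1 → r6=8-1=7
CMP r6, #5  (cmp 7,5)
BGT L1: taken
AND r7, r7, #12 → r7=0&12=0
SUB r6, r6, #1 → r6=7-1=6
CMP r6, #5  (cmp 6,5)
BGT L1: taken
AND r7, r7, #12 → r7=0&12=0
SUB r6, r6, #1 → r6=6-1=5
CMP r6, #5  (cmp 5,5)
BGT L1: not taken
halt.

0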